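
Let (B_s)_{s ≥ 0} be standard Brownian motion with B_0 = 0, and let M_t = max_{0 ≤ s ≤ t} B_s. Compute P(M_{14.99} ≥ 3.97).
P(M_{14.99} ≥ 3.97) = 2·P(B_{14.99} ≥ 3.97) = 2(1 − Φ(3.97/√14.99)) ≈ 0.3052

By the reflection principle for Brownian motion, P(M_t ≥ a) = 2 · P(B_t ≥ a) for a ≥ 0. Since B_t ~ N(0, t), P(B_t ≥ 3.97) = 1 − Φ(3.97/√t) = 1 − Φ(3.97/√14.99) = 1 − Φ(1.0254). So
  P(M_{14.99} ≥ 3.97) = 2(1 − Φ(1.0254)) ≈ 0.3052.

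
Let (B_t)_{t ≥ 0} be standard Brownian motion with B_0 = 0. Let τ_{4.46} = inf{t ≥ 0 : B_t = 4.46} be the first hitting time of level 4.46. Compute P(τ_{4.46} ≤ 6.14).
P(τ_{4.46} ≤ 6.14) = 2(1 − Φ(4.46/√6.14)) = 2(1 − Φ(1.7999)) ≈ 0.0719

By the reflection principle for standard BM, P(τ_b ≤ t) = 2 · P(B_t ≥ b). Since B_t ~ N(0, t), P(B_t ≥ 4.46) = 1 − Φ(4.46/√t) = 1 − Φ(4.46/√6.14) = 1 − Φ(1.7999) ≈ 0.03594. Doubling: P(τ_{4.46} ≤ 6.14) ≈ 2 · 0.03594 = 0.07188 ≈ 0.0719.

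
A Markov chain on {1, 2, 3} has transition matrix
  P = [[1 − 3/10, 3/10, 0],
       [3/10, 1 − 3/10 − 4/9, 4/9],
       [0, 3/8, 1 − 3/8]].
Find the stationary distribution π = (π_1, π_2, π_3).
π = (27/86, 27/86, 16/43)

This is a birth-death chain on three states, which satisfies detailed balance: π_1 · P_{12} = π_2 · P_{21} and π_2 · P_{23} = π_3 · P_{32}.
From π_1 · 3/10 = π_2 · 3/10: π_2/π_1 = (3/10)/(3/10) = 1.
From π_2 · 4/9 = π_3 · 3/8: π_3/π_2 = (4/9)/(3/8) = 32/27.
Take π_1 proportional to 1; then unnormalized π = (1, 1, 32/27). Normalize by dividing by the sum 86/27:
  π = (27/86, 27/86, 16/43).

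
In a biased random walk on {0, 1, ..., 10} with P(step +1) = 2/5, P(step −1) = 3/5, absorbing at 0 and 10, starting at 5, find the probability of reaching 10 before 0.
P(hit 10 before 0) = (1 − (3/2)^5) / (1 − (3/2)^10) = 32/275

Let u_k denote P(reach 10 before 0 | start at k). Boundary: u_0 = 0, u_10 = 1. Recurrence: u_k = 2/5·u_{k+1} + 3/5·u_{k-1} for 1 ≤ k ≤ 9. Try u_k = A + B·r^k with r = q/p = (3/5)/(2/5) = 3/2. Substitution satisfies the recurrence; boundary conditions give:
  u_k = (1 − r^k) / (1 − r^N) = (1 − (3/2)^5) / (1 − (3/2)^10) = 32/275.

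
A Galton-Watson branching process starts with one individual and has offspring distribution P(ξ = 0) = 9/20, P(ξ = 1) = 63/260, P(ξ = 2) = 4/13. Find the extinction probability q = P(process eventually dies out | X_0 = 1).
q = 1

Mean offspring μ = 0·9/20 + 1·63/260 + 2·4/13 = 223/260 ≤ 1. For μ ≤ 1 with offspring not concentrated at 1, the Galton-Watson process goes extinct almost surely, so q = 1.
(Algebraic check: The pgf is f(s) = 9/20 + 63/260·s + 4/13·s². The extinction probability q is the smallest fixed point of f in [0, 1]. Setting s = f(s):
  4/13·s² + (63/260 − 1)·s + 9/20 = 0
  4/13·s² − (9/20 + 4/13)·s + 9/20 = 0
which factors as (s − 1)·(4/13·s − 9/20) = 0, giving roots s = 1 and s = (9/20)/(4/13) = 117/80. Since 117/80 ≥ 1, the smallest root in [0, 1] is s = 1.)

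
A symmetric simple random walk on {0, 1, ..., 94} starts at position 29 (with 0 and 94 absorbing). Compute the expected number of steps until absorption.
E[τ | X_0 = 29] = 1885

Let v_k = E[τ | X_0 = k]. Boundary: v_0 = v_94 = 0. Recurrence: v_k = 1 + (v_{k-1} + v_{k+1})/2 for 1 ≤ k ≤ 93. The particular solution to v_k − (v_{k-1} + v_{k+1})/2 = 1 is v_k = −k^2. Adding homogeneous solution A + B k and matching boundaries gives v_k = k (94 − k). Substituting k = 29: v_29 = 29 · 65 = 1885.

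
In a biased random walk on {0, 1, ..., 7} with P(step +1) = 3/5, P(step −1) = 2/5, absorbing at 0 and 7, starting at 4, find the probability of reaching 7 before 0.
P(hit 7 before 0) = (1 − (2/3)^4) / (1 − (2/3)^7) = 1755/2059

Let u_k denote P(reach 7 before 0 | start at k). Boundary: u_0 = 0, u_7 = 1. Recurrence: u_k = 3/5·u_{k+1} + 2/5·u_{k-1} for 1 ≤ k ≤ 6. Try u_k = A + B·r^k with r = q/p = (2/5)/(3/5) = 2/3. Substitution satisfies the recurrence; boundary conditions give:
  u_k = (1 − r^k) / (1 − r^N) = (1 − (2/3)^4) / (1 − (2/3)^7) = 1755/2059.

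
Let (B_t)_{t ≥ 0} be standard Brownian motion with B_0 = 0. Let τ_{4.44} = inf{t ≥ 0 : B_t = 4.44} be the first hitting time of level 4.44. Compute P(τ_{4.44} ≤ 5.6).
P(τ_{4.44} ≤ 5.6) = 2(1 − Φ(4.44/√5.6)) = 2(1 − Φ(1.8762)) ≈ 0.0606

By the reflection principle for standard BM, P(τ_b ≤ t) = 2 · P(B_t ≥ b). Since B_t ~ N(0, t), P(B_t ≥ 4.44) = 1 − Φ(4.44/√t) = 1 − Φ(4.44/√5.6) = 1 − Φ(1.8762) ≈ 0.03031. Doubling: P(τ_{4.44} ≤ 5.6) ≈ 2 · 0.03031 = 0.06062 ≈ 0.0606.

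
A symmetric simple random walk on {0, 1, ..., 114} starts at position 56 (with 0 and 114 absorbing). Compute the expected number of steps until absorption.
E[τ | X_0 = 56] = 3248

Let v_k = E[τ | X_0 = k]. Boundary: v_0 = v_114 = 0. Recurrence: v_k = 1 + (v_{k-1} + v_{k+1})/2 for 1 ≤ k ≤ 113. The particular solution to v_k − (v_{k-1} + v_{k+1})/2 = 1 is v_k = −k^2. Adding homogeneous solution A + B k and matching boundaries gives v_k = k (114 − k). Substituting k = 56: v_56 = 56 · 58 = 3248.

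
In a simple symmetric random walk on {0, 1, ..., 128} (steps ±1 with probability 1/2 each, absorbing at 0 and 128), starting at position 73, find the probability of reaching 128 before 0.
P(hit 128 before 0) = 73/128

Let u_k = P(hit 128 before 0 | start at k). Then u_0 = 0, u_128 = 1, and u_k = u_{k-1}/2 + u_{k+1}/2 for 1 ≤ k ≤ 127. This harmonic recurrence is solved by u_k = k/128, giving u_73 = 73/128.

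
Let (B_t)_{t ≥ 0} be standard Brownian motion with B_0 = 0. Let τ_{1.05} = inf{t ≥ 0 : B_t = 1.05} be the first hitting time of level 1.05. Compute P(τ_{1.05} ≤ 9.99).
P(τ_{1.05} ≤ 9.99) = 2(1 − Φ(1.05/√9.99)) = 2(1 − Φ(0.3322)) ≈ 0.7397

By the reflection principle for standard BM, P(τ_b ≤ t) = 2 · P(B_t ≥ b). Since B_t ~ N(0, t), P(B_t ≥ 1.05) = 1 − Φ(1.05/√t) = 1 − Φ(1.05/√9.99) = 1 − Φ(0.3322) ≈ 0.36987. Doubling: P(τ_{1.05} ≤ 9.99) ≈ 2 · 0.36987 = 0.73974 ≈ 0.7397.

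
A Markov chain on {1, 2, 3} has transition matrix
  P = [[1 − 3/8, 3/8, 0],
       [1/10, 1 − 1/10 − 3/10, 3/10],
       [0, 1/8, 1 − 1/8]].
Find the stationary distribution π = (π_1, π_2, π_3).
π = (4/55, 3/11, 36/55)

This is a birth-death chain on three states, which satisfies detailed balance: π_1 · P_{12} = π_2 · P_{21} and π_2 · P_{23} = π_3 · P_{32}.
From π_1 · 3/8 = π_2 · 1/10: π_2/π_1 = (3/8)/(1/10) = 15/4.
From π_2 · 3/10 = π_3 · 1/8: π_3/π_2 = (3/10)/(1/8) = 12/5.
Take π_1 proportional to 1; then unnormalized π = (1, 15/4, 9). Normalize by dividing by the sum 55/4:
  π = (4/55, 3/11, 36/55).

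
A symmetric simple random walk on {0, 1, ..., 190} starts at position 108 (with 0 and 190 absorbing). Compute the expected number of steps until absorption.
E[τ | X_0 = 108] = 8856

Let v_k = E[τ | X_0 = k]. Boundary: v_0 = v_190 = 0. Recurrence: v_k = 1 + (v_{k-1} + v_{k+1})/2 for 1 ≤ k ≤ 189. The particular solution to v_k − (v_{k-1} + v_{k+1})/2 = 1 is v_k = −k^2. Adding homogeneous solution A + B k and matching boundaries gives v_k = k (190 − k). Substituting k = 108: v_108 = 108 · 82 = 8856.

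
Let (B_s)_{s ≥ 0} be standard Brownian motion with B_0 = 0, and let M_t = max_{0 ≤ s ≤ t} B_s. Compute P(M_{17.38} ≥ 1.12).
P(M_{17.38} ≥ 1.12) = 2·P(B_{17.38} ≥ 1.12) = 2(1 − Φ(1.12/√17.38)) ≈ 0.7882

By the reflection principle for Brownian motion, P(M_t ≥ a) = 2 · P(B_t ≥ a) for a ≥ 0. Since B_t ~ N(0, t), P(B_t ≥ 1.12) = 1 − Φ(1.12/√t) = 1 − Φ(1.12/√17.38) = 1 − Φ(0.2687). So
  P(M_{17.38} ≥ 1.12) = 2(1 − Φ(0.2687)) ≈ 0.7882.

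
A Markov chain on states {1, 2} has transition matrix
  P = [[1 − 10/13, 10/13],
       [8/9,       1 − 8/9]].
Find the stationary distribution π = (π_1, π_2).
π_1 = 52/97, π_2 = 45/97

Solve πP = π with π_1 + π_2 = 1. From πP = π: π_1 · (1 − 10/13) + π_2 · 8/9 = π_1 ⇒ π_2 · 8/9 = π_1 · 10/13 ⇒ π_2/π_1 = (10/13)/(8/9) = 45/52. Together with π_1 + π_2 = 1:
  π_1 = (8/9)/(10/13 + 8/9) = (8/9)/(194/117) = 52/97,
  π_2 = (10/13)/(10/13 + 8/9) = (10/13)/(194/117) = 45/97.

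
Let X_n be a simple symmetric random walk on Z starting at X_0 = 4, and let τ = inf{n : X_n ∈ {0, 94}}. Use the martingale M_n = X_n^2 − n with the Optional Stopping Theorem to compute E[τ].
E[τ] = 360

M_n = X_n^2 − n is a martingale (since E[X_{n+1}^2 | F_n] = X_n^2 + 1). By OST (τ has finite mean in a bounded region), E[M_τ] = E[M_0] = X_0^2 − 0 = 4^2 = 16. Also E[M_τ] = E[X_τ^2] − E[τ]. The walk exits at 0 or 94, with P(hit 94 first) = 4/94, so E[X_τ^2] = 94^2 · 4/94 + 0 = 376. Thus E[τ] = E[X_τ^2] − E[M_τ] = 376 − 16 = 360 = 4(94 − 4) = 360.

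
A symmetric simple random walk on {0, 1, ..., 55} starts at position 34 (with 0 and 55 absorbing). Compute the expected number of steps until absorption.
E[τ | X_0 = 34] = 714

Let v_k = E[τ | X_0 = k]. Boundary: v_0 = v_55 = 0. Recurrence: v_k = 1 + (v_{k-1} + v_{k+1})/2 for 1 ≤ k ≤ 54. The particular solution to v_k − (v_{k-1} + v_{k+1})/2 = 1 is v_k = −k^2. Adding homogeneous solution A + B k and matching boundaries gives v_k = k (55 − k). Substituting k = 34: v_34 = 34 · 21 = 714.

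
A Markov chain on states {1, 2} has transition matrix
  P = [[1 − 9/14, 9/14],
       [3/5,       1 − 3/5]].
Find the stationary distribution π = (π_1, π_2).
π_1 = 14/29, π_2 = 15/29

Solve πP = π with π_1 + π_2 = 1. From πP = π: π_1 · (1 − 9/14) + π_2 · 3/5 = π_1 ⇒ π_2 · 3/5 = π_1 · 9/14 ⇒ π_2/π_1 = (9/14)/(3/5) = 15/14. Together with π_1 + π_2 = 1:
  π_1 = (3/5)/(9/14 + 3/5) = (3/5)/(87/70) = 14/29,
  π_2 = (9/14)/(9/14 + 3/5) = (9/14)/(87/70) = 15/29.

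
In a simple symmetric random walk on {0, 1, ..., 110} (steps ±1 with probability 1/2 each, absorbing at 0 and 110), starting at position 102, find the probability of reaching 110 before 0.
P(hit 110 before 0) = 102/110 = 51/55

Let u_k = P(hit 110 before 0 | start at k). Then u_0 = 0, u_110 = 1, and u_k = u_{k-1}/2 + u_{k+1}/2 for 1 ≤ k ≤ 109. This harmonic recurrence is solved by u_k = k/110, giving u_102 = 102/110 = 51/55.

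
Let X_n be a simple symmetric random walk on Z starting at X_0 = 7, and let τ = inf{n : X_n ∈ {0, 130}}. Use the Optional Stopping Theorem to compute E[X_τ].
E[X_τ] = 7

X_n is a martingale and τ is a bounded-mean stopping time (indeed τ is finite a.s. with bounded expectation since the walk is in a bounded region). By the OST, E[X_τ] = E[X_0] = 7. Equivalently: E[X_τ] = 130 · P(hit 130 first) + 0 · P(hit 0 first) = 130 · (7/130) = 7.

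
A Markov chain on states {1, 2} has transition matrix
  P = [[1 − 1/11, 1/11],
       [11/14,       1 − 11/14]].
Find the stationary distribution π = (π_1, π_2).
π_1 = 121/135, π_2 = 14/135

Solve πP = π with π_1 + π_2 = 1. From πP = π: π_1 · (1 − 1/11) + π_2 · 11/14 = π_1 ⇒ π_2 · 11/14 = π_1 · 1/11 ⇒ π_2/π_1 = (1/11)/(11/14) = 14/121. Together with π_1 + π_2 = 1:
  π_1 = (11/14)/(1/11 + 11/14) = (11/14)/(135/154) = 121/135,
  π_2 = (1/11)/(1/11 + 11/14) = (1/11)/(135/154) = 14/135.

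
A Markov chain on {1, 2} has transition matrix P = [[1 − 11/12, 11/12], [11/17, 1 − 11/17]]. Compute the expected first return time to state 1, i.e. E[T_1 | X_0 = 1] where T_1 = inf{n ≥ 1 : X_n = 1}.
E[T_1 | X_0 = 1] = 1/π_1 = 29/12

For an irreducible recurrent Markov chain with stationary distribution π, E[T_i | X_0 = i] = 1/π_i (Kac's formula). Here π_1 = (11/17)/(11/12 + 11/17) = (11/17)/(319/204) = 12/29, so E[T_1 | X_0 = 1] = 1/π_1 = (11/12 + 11/17)/(11/17) = (319/204)/(11/17) = 29/12.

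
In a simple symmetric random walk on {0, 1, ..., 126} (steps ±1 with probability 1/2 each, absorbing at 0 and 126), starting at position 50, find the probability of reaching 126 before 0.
P(hit 126 before 0) = 50/126 = 25/63

Let u_k = P(hit 126 before 0 | start at k). Then u_0 = 0, u_126 = 1, and u_k = u_{k-1}/2 + u_{k+1}/2 for 1 ≤ k ≤ 125. This harmonic recurrence is solved by u_k = k/126, giving u_50 = 50/126 = 25/63.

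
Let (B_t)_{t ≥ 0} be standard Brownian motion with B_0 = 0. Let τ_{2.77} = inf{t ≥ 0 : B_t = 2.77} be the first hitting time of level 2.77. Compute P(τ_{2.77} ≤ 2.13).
P(τ_{2.77} ≤ 2.13) = 2(1 − Φ(2.77/√2.13)) = 2(1 − Φ(1.8980)) ≈ 0.0577

By the reflection principle for standard BM, P(τ_b ≤ t) = 2 · P(B_t ≥ b). Since B_t ~ N(0, t), P(B_t ≥ 2.77) = 1 − Φ(2.77/√t) = 1 − Φ(2.77/√2.13) = 1 − Φ(1.8980) ≈ 0.02885. Doubling: P(τ_{2.77} ≤ 2.13) ≈ 2 · 0.02885 = 0.05770 ≈ 0.0577.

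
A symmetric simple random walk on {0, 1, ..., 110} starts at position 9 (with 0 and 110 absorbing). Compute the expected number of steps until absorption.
E[τ | X_0 = 9] = 909

Let v_k = E[τ | X_0 = k]. Boundary: v_0 = v_110 = 0. Recurrence: v_k = 1 + (v_{k-1} + v_{k+1})/2 for 1 ≤ k ≤ 109. The particular solution to v_k − (v_{k-1} + v_{k+1})/2 = 1 is v_k = −k^2. Adding homogeneous solution A + B k and matching boundaries gives v_k = k (110 − k). Substituting k = 9: v_9 = 9 · 101 = 909.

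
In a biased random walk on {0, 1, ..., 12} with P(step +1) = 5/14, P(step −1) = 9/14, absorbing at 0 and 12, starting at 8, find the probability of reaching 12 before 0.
P(hit 12 before 0) = (1 − (9/5)^8) / (1 − (9/5)^12) = 4491250/47537971

Let u_k denote P(reach 12 before 0 | start at k). Boundary: u_0 = 0, u_12 = 1. Recurrence: u_k = 5/14·u_{k+1} + 9/14·u_{k-1} for 1 ≤ k ≤ 11. Try u_k = A + B·r^k with r = q/p = (9/14)/(5/14) = 9/5. Substitution satisfies the recurrence; boundary conditions give:
  u_k = (1 − r^k) / (1 − r^N) = (1 − (9/5)^8) / (1 − (9/5)^12) = 4491250/47537971.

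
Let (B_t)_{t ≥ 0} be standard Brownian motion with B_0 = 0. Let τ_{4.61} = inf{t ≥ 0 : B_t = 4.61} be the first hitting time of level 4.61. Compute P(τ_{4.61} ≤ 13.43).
P(τ_{4.61} ≤ 13.43) = 2(1 − Φ(4.61/√13.43)) = 2(1 − Φ(1.2579)) ≈ 0.2084

By the reflection principle for standard BM, P(τ_b ≤ t) = 2 · P(B_t ≥ b). Since B_t ~ N(0, t), P(B_t ≥ 4.61) = 1 − Φ(4.61/√t) = 1 − Φ(4.61/√13.43) = 1 − Φ(1.2579) ≈ 0.10421. Doubling: P(τ_{4.61} ≤ 13.43) ≈ 2 · 0.10421 = 0.20842 ≈ 0.2084.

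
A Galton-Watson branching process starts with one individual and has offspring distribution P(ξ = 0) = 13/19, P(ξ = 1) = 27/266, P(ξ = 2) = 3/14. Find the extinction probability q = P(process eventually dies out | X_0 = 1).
q = 1

Mean offspring μ = 0·13/19 + 1·27/266 + 2·3/14 = 141/266 ≤ 1. For μ ≤ 1 with offspring not concentrated at 1, the Galton-Watson process goes extinct almost surely, so q = 1.
(Algebraic check: The pgf is f(s) = 13/19 + 27/266·s + 3/14·s². The extinction probability q is the smallest fixed point of f in [0, 1]. Setting s = f(s):
  3/14·s² + (27/266 − 1)·s + 13/19 = 0
  3/14·s² − (13/19 + 3/14)·s + 13/19 = 0
which factors as (s − 1)·(3/14·s − 13/19) = 0, giving roots s = 1 and s = (13/19)/(3/14) = 182/57. Since 182/57 ≥ 1, the smallest root in [0, 1] is s = 1.)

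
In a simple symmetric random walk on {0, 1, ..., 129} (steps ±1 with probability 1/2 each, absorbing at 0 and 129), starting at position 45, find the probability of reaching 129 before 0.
P(hit 129 before 0) = 45/129 = 15/43

Let u_k = P(hit 129 before 0 | start at k). Then u_0 = 0, u_129 = 1, and u_k = u_{k-1}/2 + u_{k+1}/2 for 1 ≤ k ≤ 128. This harmonic recurrence is solved by u_k = k/129, giving u_45 = 45/129 = 15/43.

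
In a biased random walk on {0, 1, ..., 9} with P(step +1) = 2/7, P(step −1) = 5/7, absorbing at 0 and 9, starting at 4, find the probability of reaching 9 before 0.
P(hit 9 before 0) = (1 − (5/2)^4) / (1 − (5/2)^9) = 6496/650871

Let u_k denote P(reach 9 before 0 | start at k). Boundary: u_0 = 0, u_9 = 1. Recurrence: u_k = 2/7·u_{k+1} + 5/7·u_{k-1} for 1 ≤ k ≤ 8. Try u_k = A + B·r^k with r = q/p = (5/7)/(2/7) = 5/2. Substitution satisfies the recurrence; boundary conditions give:
  u_k = (1 − r^k) / (1 − r^N) = (1 − (5/2)^4) / (1 − (5/2)^9) = 6496/650871.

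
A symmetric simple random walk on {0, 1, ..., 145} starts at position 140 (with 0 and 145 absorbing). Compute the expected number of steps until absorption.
E[τ | X_0 = 140] = 700

Let v_k = E[τ | X_0 = k]. Boundary: v_0 = v_145 = 0. Recurrence: v_k = 1 + (v_{k-1} + v_{k+1})/2 for 1 ≤ k ≤ 144. The particular solution to v_k − (v_{k-1} + v_{k+1})/2 = 1 is v_k = −k^2. Adding homogeneous solution A + B k and matching boundaries gives v_k = k (145 − k). Substituting k = 140: v_140 = 140 · 5 = 700.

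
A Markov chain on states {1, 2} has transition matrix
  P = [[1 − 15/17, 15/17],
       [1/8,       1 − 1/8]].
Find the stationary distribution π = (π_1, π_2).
π_1 = 17/137, π_2 = 120/137

Solve πP = π with π_1 + π_2 = 1. From πP = π: π_1 · (1 − 15/17) + π_2 · 1/8 = π_1 ⇒ π_2 · 1/8 = π_1 · 15/17 ⇒ π_2/π_1 = (15/17)/(1/8) = 120/17. Together with π_1 + π_2 = 1:
  π_1 = (1/8)/(15/17 + 1/8) = (1/8)/(137/136) = 17/137,
  π_2 = (15/17)/(15/17 + 1/8) = (15/17)/(137/136) = 120/137.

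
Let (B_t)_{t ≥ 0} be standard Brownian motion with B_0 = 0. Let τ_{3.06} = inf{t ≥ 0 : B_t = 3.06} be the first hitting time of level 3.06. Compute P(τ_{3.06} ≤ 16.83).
P(τ_{3.06} ≤ 16.83) = 2(1 − Φ(3.06/√16.83)) = 2(1 − Φ(0.7459)) ≈ 0.4557

By the reflection principle for standard BM, P(τ_b ≤ t) = 2 · P(B_t ≥ b). Since B_t ~ N(0, t), P(B_t ≥ 3.06) = 1 − Φ(3.06/√t) = 1 − Φ(3.06/√16.83) = 1 − Φ(0.7459) ≈ 0.22786. Doubling: P(τ_{3.06} ≤ 16.83) ≈ 2 · 0.22786 = 0.45572 ≈ 0.4557.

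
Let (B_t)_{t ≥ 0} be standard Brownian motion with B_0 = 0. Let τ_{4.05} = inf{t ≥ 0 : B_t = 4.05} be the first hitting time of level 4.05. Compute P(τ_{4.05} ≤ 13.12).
P(τ_{4.05} ≤ 13.12) = 2(1 − Φ(4.05/√13.12)) = 2(1 − Φ(1.1181)) ≈ 0.2635

By the reflection principle for standard BM, P(τ_b ≤ t) = 2 · P(B_t ≥ b). Since B_t ~ N(0, t), P(B_t ≥ 4.05) = 1 − Φ(4.05/√t) = 1 − Φ(4.05/√13.12) = 1 − Φ(1.1181) ≈ 0.13176. Doubling: P(τ_{4.05} ≤ 13.12) ≈ 2 · 0.13176 = 0.26352 ≈ 0.2635.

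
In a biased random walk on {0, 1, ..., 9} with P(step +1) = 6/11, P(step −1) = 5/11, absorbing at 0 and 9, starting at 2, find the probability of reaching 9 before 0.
P(hit 9 before 0) = (1 − (5/6)^2) / (1 − (5/6)^9) = 3079296/8124571

Let u_k denote P(reach 9 before 0 | start at k). Boundary: u_0 = 0, u_9 = 1. Recurrence: u_k = 6/11·u_{k+1} + 5/11·u_{k-1} for 1 ≤ k ≤ 8. Try u_k = A + B·r^k with r = q/p = (5/11)/(6/11) = 5/6. Substitution satisfies the recurrence; boundary conditions give:
  u_k = (1 − r^k) / (1 − r^N) = (1 − (5/6)^2) / (1 − (5/6)^9) = 3079296/8124571.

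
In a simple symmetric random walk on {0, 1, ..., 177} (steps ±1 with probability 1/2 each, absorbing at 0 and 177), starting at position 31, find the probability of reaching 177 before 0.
P(hit 177 before 0) = 31/177

Let u_k = P(hit 177 before 0 | start at k). Then u_0 = 0, u_177 = 1, and u_k = u_{k-1}/2 + u_{k+1}/2 for 1 ≤ k ≤ 176. This harmonic recurrence is solved by u_k = k/177, giving u_31 = 31/177.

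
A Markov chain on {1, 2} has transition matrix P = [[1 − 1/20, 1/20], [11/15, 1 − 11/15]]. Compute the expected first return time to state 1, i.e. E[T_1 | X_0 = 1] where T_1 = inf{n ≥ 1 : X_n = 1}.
E[T_1 | X_0 = 1] = 1/π_1 = 47/44

For an irreducible recurrent Markov chain with stationary distribution π, E[T_i | X_0 = i] = 1/π_i (Kac's formula). Here π_1 = (11/15)/(1/20 + 11/15) = (11/15)/(47/60) = 44/47, so E[T_1 | X_0 = 1] = 1/π_1 = (1/20 + 11/15)/(11/15) = (47/60)/(11/15) = 47/44.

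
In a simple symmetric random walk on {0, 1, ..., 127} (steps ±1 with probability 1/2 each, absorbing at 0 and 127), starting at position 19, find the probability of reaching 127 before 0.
P(hit 127 before 0) = 19/127

Let u_k = P(hit 127 before 0 | start at k). Then u_0 = 0, u_127 = 1, and u_k = u_{k-1}/2 + u_{k+1}/2 for 1 ≤ k ≤ 126. This harmonic recurrence is solved by u_k = k/127, giving u_19 = 19/127.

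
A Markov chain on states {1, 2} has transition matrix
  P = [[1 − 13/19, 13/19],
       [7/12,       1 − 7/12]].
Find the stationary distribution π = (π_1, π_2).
π_1 = 133/289, π_2 = 156/289

Solve πP = π with π_1 + π_2 = 1. From πP = π: π_1 · (1 − 13/19) + π_2 · 7/12 = π_1 ⇒ π_2 · 7/12 = π_1 · 13/19 ⇒ π_2/π_1 = (13/19)/(7/12) = 156/133. Together with π_1 + π_2 = 1:
  π_1 = (7/12)/(13/19 + 7/12) = (7/12)/(289/228) = 133/289,
  π_2 = (13/19)/(13/19 + 7/12) = (13/19)/(289/228) = 156/289.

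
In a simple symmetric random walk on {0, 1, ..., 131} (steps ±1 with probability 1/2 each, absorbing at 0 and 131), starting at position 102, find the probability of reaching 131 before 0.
P(hit 131 before 0) = 102/131

Let u_k = P(hit 131 before 0 | start at k). Then u_0 = 0, u_131 = 1, and u_k = u_{k-1}/2 + u_{k+1}/2 for 1 ≤ k ≤ 130. This harmonic recurrence is solved by u_k = k/131, giving u_102 = 102/131.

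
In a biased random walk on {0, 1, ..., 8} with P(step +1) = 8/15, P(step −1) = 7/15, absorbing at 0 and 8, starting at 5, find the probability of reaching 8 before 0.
P(hit 8 before 0) = (1 − (7/8)^5) / (1 − (7/8)^8) = 8172032/11012415

Let u_k denote P(reach 8 before 0 | start at k). Boundary: u_0 = 0, u_8 = 1. Recurrence: u_k = 8/15·u_{k+1} + 7/15·u_{k-1} for 1 ≤ k ≤ 7. Try u_k = A + B·r^k with r = q/p = (7/15)/(8/15) = 7/8. Substitution satisfies the recurrence; boundary conditions give:
  u_k = (1 − r^k) / (1 − r^N) = (1 − (7/8)^5) / (1 − (7/8)^8) = 8172032/11012415.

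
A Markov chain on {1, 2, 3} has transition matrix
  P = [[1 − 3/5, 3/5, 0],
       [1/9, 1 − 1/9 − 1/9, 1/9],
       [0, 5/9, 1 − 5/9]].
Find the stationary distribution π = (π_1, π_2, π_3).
π = (25/187, 135/187, 27/187)

This is a birth-death chain on three states, which satisfies detailed balance: π_1 · P_{12} = π_2 · P_{21} and π_2 · P_{23} = π_3 · P_{32}.
From π_1 · 3/5 = π_2 · 1/9: π_2/π_1 = (3/5)/(1/9) = 27/5.
From π_2 · 1/9 = π_3 · 5/9: π_3/π_2 = (1/9)/(5/9) = 1/5.
Take π_1 proportional to 1; then unnormalized π = (1, 27/5, 27/25). Normalize by dividing by the sum 187/25:
  π = (25/187, 135/187, 27/187).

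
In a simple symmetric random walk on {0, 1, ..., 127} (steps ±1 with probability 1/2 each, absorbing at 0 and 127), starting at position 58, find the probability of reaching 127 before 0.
P(hit 127 before 0) = 58/127

Let u_k = P(hit 127 before 0 | start at k). Then u_0 = 0, u_127 = 1, and u_k = u_{k-1}/2 + u_{k+1}/2 for 1 ≤ k ≤ 126. This harmonic recurrence is solved by u_k = k/127, giving u_58 = 58/127.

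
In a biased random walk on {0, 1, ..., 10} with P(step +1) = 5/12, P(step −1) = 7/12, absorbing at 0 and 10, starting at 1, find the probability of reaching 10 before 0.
P(hit 10 before 0) = (1 − (7/5)^1) / (1 − (7/5)^10) = 1953125/136354812

Let u_k denote P(reach 10 before 0 | start at k). Boundary: u_0 = 0, u_10 = 1. Recurrence: u_k = 5/12·u_{k+1} + 7/12·u_{k-1} for 1 ≤ k ≤ 9. Try u_k = A + B·r^k with r = q/p = (7/12)/(5/12) = 7/5. Substitution satisfies the recurrence; boundary conditions give:
  u_k = (1 − r^k) / (1 − r^N) = (1 − (7/5)^1) / (1 − (7/5)^10) = 1953125/136354812.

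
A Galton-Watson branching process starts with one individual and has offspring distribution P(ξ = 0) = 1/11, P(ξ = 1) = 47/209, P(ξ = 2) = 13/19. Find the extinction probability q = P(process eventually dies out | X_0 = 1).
q = 19/143

The pgf is f(s) = 1/11 + 47/209·s + 13/19·s². The extinction probability q is the smallest fixed point of f in [0, 1]. Setting s = f(s):
  13/19·s² + (47/209 − 1)·s + 1/11 = 0
  13/19·s² − (1/11 + 13/19)·s + 1/11 = 0
which factors as (s − 1)·(13/19·s − 1/11) = 0, giving roots s = 1 and s = (1/11)/(13/19) = 19/143.
Mean offspring μ = 47/209 + 2·13/19 = 333/209 > 1 (supercritical), so q < 1. The extinction probability is the smaller root: q = (1/11)/(13/19) = 19/143.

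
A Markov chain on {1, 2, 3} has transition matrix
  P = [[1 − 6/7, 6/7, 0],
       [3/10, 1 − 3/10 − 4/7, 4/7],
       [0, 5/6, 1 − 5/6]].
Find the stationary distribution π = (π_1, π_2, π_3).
π = (49/285, 28/57, 32/95)

This is a birth-death chain on three states, which satisfies detailed balance: π_1 · P_{12} = π_2 · P_{21} and π_2 · P_{23} = π_3 · P_{32}.
From π_1 · 6/7 = π_2 · 3/10: π_2/π_1 = (6/7)/(3/10) = 20/7.
From π_2 · 4/7 = π_3 · 5/6: π_3/π_2 = (4/7)/(5/6) = 24/35.
Take π_1 proportional to 1; then unnormalized π = (1, 20/7, 96/49). Normalize by dividing by the sum 285/49:
  π = (49/285, 28/57, 32/95).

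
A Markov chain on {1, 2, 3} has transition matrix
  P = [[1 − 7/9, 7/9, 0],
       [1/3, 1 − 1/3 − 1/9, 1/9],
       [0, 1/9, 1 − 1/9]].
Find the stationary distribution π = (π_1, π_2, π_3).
π = (3/17, 7/17, 7/17)

This is a birth-death chain on three states, which satisfies detailed balance: π_1 · P_{12} = π_2 · P_{21} and π_2 · P_{23} = π_3 · P_{32}.
From π_1 · 7/9 = π_2 · 1/3: π_2/π_1 = (7/9)/(1/3) = 7/3.
From π_2 · 1/9 = π_3 · 1/9: π_3/π_2 = (1/9)/(1/9) = 1.
Take π_1 proportional to 1; then unnormalized π = (1, 7/3, 7/3). Normalize by dividing by the sum 17/3:
  π = (3/17, 7/17, 7/17).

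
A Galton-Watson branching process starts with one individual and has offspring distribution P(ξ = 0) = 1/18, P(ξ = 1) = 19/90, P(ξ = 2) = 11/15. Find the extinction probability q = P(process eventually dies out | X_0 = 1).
q = 5/66

The pgf is f(s) = 1/18 + 19/90·s + 11/15·s². The extinction probability q is the smallest fixed point of f in [0, 1]. Setting s = f(s):
  11/15·s² + (19/90 − 1)·s + 1/18 = 0
  11/15·s² − (1/18 + 11/15)·s + 1/18 = 0
which factors as (s − 1)·(11/15·s − 1/18) = 0, giving roots s = 1 and s = (1/18)/(11/15) = 5/66.
Mean offspring μ = 19/90 + 2·11/15 = 151/90 > 1 (supercritical), so q < 1. The extinction probability is the smaller root: q = (1/18)/(11/15) = 5/66.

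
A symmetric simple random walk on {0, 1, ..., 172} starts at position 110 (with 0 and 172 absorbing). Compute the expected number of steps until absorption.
E[τ | X_0 = 110] = 6820

Let v_k = E[τ | X_0 = k]. Boundary: v_0 = v_172 = 0. Recurrence: v_k = 1 + (v_{k-1} + v_{k+1})/2 for 1 ≤ k ≤ 171. The particular solution to v_k − (v_{k-1} + v_{k+1})/2 = 1 is v_k = −k^2. Adding homogeneous solution A + B k and matching boundaries gives v_k = k (172 − k). Substituting k = 110: v_110 = 110 · 62 = 6820.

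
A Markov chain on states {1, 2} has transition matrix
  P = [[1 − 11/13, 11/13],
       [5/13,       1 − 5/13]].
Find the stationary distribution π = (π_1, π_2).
π_1 = 5/16, π_2 = 11/16

Solve πP = π with π_1 + π_2 = 1. From πP = π: π_1 · (1 − 11/13) + π_2 · 5/13 = π_1 ⇒ π_2 · 5/13 = π_1 · 11/13 ⇒ π_2/π_1 = (11/13)/(5/13) = 11/5. Together with π_1 + π_2 = 1:
  π_1 = (5/13)/(11/13 + 5/13) = (5/13)/(16/13) = 5/16,
  π_2 = (11/13)/(11/13 + 5/13) = (11/13)/(16/13) = 11/16.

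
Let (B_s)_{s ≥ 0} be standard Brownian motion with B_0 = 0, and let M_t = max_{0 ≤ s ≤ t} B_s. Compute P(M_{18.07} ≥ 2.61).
P(M_{18.07} ≥ 2.61) = 2·P(B_{18.07} ≥ 2.61) = 2(1 − Φ(2.61/√18.07)) ≈ 0.5392

By the reflection principle for Brownian motion, P(M_t ≥ a) = 2 · P(B_t ≥ a) for a ≥ 0. Since B_t ~ N(0, t), P(B_t ≥ 2.61) = 1 − Φ(2.61/√t) = 1 − Φ(2.61/√18.07) = 1 − Φ(0.6140). So
  P(M_{18.07} ≥ 2.61) = 2(1 − Φ(0.6140)) ≈ 0.5392.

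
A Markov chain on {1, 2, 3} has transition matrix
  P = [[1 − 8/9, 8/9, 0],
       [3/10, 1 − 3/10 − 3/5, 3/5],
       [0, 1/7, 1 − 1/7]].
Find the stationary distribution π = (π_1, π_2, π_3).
π = (27/443, 80/443, 336/443)

This is a birth-death chain on three states, which satisfies detailed balance: π_1 · P_{12} = π_2 · P_{21} and π_2 · P_{23} = π_3 · P_{32}.
From π_1 · 8/9 = π_2 · 3/10: π_2/π_1 = (8/9)/(3/10) = 80/27.
From π_2 · 3/5 = π_3 · 1/7: π_3/π_2 = (3/5)/(1/7) = 21/5.
Take π_1 proportional to 1; then unnormalized π = (1, 80/27, 112/9). Normalize by dividing by the sum 443/27:
  π = (27/443, 80/443, 336/443).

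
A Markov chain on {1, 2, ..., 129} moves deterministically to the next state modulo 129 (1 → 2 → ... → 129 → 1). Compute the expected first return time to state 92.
E[T_92 | X_0 = 92] = 129

The chain cycles deterministically, so starting at state 92 it returns in exactly 129 steps. Equivalently, the stationary distribution is uniform π_j = 1/129 for every state j, so by Kac's formula E[T_92] = 1/π_92 = 129.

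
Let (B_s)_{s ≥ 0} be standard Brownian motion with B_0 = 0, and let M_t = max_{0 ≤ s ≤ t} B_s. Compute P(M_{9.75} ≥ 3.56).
P(M_{9.75} ≥ 3.56) = 2·P(B_{9.75} ≥ 3.56) = 2(1 − Φ(3.56/√9.75)) ≈ 0.2542

By the reflection principle for Brownian motion, P(M_t ≥ a) = 2 · P(B_t ≥ a) for a ≥ 0. Since B_t ~ N(0, t), P(B_t ≥ 3.56) = 1 − Φ(3.56/√t) = 1 − Φ(3.56/√9.75) = 1 − Φ(1.1401). So
  P(M_{9.75} ≥ 3.56) = 2(1 − Φ(1.1401)) ≈ 0.2542.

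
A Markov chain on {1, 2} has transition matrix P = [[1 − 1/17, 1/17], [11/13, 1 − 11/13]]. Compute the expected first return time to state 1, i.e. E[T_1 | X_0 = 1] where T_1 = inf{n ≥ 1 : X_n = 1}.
E[T_1 | X_0 = 1] = 1/π_1 = 200/187

For an irreducible recurrent Markov chain with stationary distribution π, E[T_i | X_0 = i] = 1/π_i (Kac's formula). Here π_1 = (11/13)/(1/17 + 11/13) = (11/13)/(200/221) = 187/200, so E[T_1 | X_0 = 1] = 1/π_1 = (1/17 + 11/13)/(11/13) = (200/221)/(11/13) = 200/187.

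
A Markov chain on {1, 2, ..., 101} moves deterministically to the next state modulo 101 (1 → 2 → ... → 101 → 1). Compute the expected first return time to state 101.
E[T_101 | X_0 = 101] = 101

The chain cycles deterministically, so starting at state 101 it returns in exactly 101 steps. Equivalently, the stationary distribution is uniform π_j = 1/101 for every state j, so by Kac's formula E[T_101] = 1/π_101 = 101.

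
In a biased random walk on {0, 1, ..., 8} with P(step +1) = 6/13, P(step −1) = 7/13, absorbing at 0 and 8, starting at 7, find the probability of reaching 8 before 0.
P(hit 8 before 0) = (1 − (7/6)^7) / (1 − (7/6)^8) = 3261642/4085185

Let u_k denote P(reach 8 before 0 | start at k). Boundary: u_0 = 0, u_8 = 1. Recurrence: u_k = 6/13·u_{k+1} + 7/13·u_{k-1} for 1 ≤ k ≤ 7. Try u_k = A + B·r^k with r = q/p = (7/13)/(6/13) = 7/6. Substitution satisfies the recurrence; boundary conditions give:
  u_k = (1 − r^k) / (1 − r^N) = (1 − (7/6)^7) / (1 − (7/6)^8) = 3261642/4085185.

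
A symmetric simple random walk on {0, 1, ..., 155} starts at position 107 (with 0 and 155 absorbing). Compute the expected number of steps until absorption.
E[τ | X_0 = 107] = 5136

Let v_k = E[τ | X_0 = k]. Boundary: v_0 = v_155 = 0. Recurrence: v_k = 1 + (v_{k-1} + v_{k+1})/2 for 1 ≤ k ≤ 154. The particular solution to v_k − (v_{k-1} + v_{k+1})/2 = 1 is v_k = −k^2. Adding homogeneous solution A + B k and matching boundaries gives v_k = k (155 − k). Substituting k = 107: v_107 = 107 · 48 = 5136.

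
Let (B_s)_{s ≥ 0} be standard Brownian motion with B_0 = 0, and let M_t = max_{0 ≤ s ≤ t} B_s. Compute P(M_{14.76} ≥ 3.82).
P(M_{14.76} ≥ 3.82) = 2·P(B_{14.76} ≥ 3.82) = 2(1 − Φ(3.82/√14.76)) ≈ 0.3201

By the reflection principle for Brownian motion, P(M_t ≥ a) = 2 · P(B_t ≥ a) for a ≥ 0. Since B_t ~ N(0, t), P(B_t ≥ 3.82) = 1 − Φ(3.82/√t) = 1 − Φ(3.82/√14.76) = 1 − Φ(0.9943). So
  P(M_{14.76} ≥ 3.82) = 2(1 − Φ(0.9943)) ≈ 0.3201.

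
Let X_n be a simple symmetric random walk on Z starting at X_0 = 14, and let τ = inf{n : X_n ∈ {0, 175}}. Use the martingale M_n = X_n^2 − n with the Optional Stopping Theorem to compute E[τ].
E[τ] = 2254

M_n = X_n^2 − n is a martingale (since E[X_{n+1}^2 | F_n] = X_n^2 + 1). By OST (τ has finite mean in a bounded region), E[M_τ] = E[M_0] = X_0^2 − 0 = 14^2 = 196. Also E[M_τ] = E[X_τ^2] − E[τ]. The walk exits at 0 or 175, with P(hit 175 first) = 14/175, so E[X_τ^2] = 175^2 · 14/175 + 0 = 2450. Thus E[τ] = E[X_τ^2] − E[M_τ] = 2450 − 196 = 2254 = 14(175 − 14) = 2254.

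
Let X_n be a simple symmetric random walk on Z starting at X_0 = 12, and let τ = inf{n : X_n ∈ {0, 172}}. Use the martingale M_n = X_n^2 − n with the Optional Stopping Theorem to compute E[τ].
E[τ] = 1920

M_n = X_n^2 − n is a martingale (since E[X_{n+1}^2 | F_n] = X_n^2 + 1). By OST (τ has finite mean in a bounded region), E[M_τ] = E[M_0] = X_0^2 − 0 = 12^2 = 144. Also E[M_τ] = E[X_τ^2] − E[τ]. The walk exits at 0 or 172, with P(hit 172 first) = 12/172, so E[X_τ^2] = 172^2 · 12/172 + 0 = 2064. Thus E[τ] = E[X_τ^2] − E[M_τ] = 2064 − 144 = 1920 = 12(172 − 12) = 1920.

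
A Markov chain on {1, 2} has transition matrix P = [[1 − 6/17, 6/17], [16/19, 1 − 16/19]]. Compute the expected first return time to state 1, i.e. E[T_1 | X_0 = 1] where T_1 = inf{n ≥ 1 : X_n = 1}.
E[T_1 | X_0 = 1] = 1/π_1 = 193/136

For an irreducible recurrent Markov chain with stationary distribution π, E[T_i | X_0 = i] = 1/π_i (Kac's formula). Here π_1 = (16/19)/(6/17 + 16/19) = (16/19)/(386/323) = 136/193, so E[T_1 | X_0 = 1] = 1/π_1 = (6/17 + 16/19)/(16/19) = (386/323)/(16/19) = 193/136.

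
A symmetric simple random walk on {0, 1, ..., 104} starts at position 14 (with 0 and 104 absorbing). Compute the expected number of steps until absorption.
E[τ | X_0 = 14] = 1260

Let v_k = E[τ | X_0 = k]. Boundary: v_0 = v_104 = 0. Recurrence: v_k = 1 + (v_{k-1} + v_{k+1})/2 for 1 ≤ k ≤ 103. The particular solution to v_k − (v_{k-1} + v_{k+1})/2 = 1 is v_k = −k^2. Adding homogeneous solution A + B k and matching boundaries gives v_k = k (104 − k). Substituting k = 14: v_14 = 14 · 90 = 1260.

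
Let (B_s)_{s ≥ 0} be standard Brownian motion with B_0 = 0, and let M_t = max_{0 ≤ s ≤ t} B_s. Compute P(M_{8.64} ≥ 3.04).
P(M_{8.64} ≥ 3.04) = 2·P(B_{8.64} ≥ 3.04) = 2(1 − Φ(3.04/√8.64)) ≈ 0.3010

By the reflection principle for Brownian motion, P(M_t ≥ a) = 2 · P(B_t ≥ a) for a ≥ 0. Since B_t ~ N(0, t), P(B_t ≥ 3.04) = 1 − Φ(3.04/√t) = 1 − Φ(3.04/√8.64) = 1 − Φ(1.0342). So
  P(M_{8.64} ≥ 3.04) = 2(1 − Φ(1.0342)) ≈ 0.3010.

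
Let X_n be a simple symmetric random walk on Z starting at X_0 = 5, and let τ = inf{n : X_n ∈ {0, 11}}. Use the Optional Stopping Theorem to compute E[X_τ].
E[X_τ] = 5

X_n is a martingale and τ is a bounded-mean stopping time (indeed τ is finite a.s. with bounded expectation since the walk is in a bounded region). By the OST, E[X_τ] = E[X_0] = 5. Equivalently: E[X_τ] = 11 · P(hit 11 first) + 0 · P(hit 0 first) = 11 · (5/11) = 5.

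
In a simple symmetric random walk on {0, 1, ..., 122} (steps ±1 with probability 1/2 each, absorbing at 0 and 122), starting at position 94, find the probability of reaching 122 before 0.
P(hit 122 before 0) = 94/122 = 47/61

Let u_k = P(hit 122 before 0 | start at k). Then u_0 = 0, u_122 = 1, and u_k = u_{k-1}/2 + u_{k+1}/2 for 1 ≤ k ≤ 121. This harmonic recurrence is solved by u_k = k/122, giving u_94 = 94/122 = 47/61.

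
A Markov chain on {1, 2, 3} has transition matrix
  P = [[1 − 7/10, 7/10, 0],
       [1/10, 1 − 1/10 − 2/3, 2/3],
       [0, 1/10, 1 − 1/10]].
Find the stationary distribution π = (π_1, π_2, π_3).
π = (3/164, 21/164, 35/41)

This is a birth-death chain on three states, which satisfies detailed balance: π_1 · P_{12} = π_2 · P_{21} and π_2 · P_{23} = π_3 · P_{32}.
From π_1 · 7/10 = π_2 · 1/10: π_2/π_1 = (7/10)/(1/10) = 7.
From π_2 · 2/3 = π_3 · 1/10: π_3/π_2 = (2/3)/(1/10) = 20/3.
Take π_1 proportional to 1; then unnormalized π = (1, 7, 140/3). Normalize by dividing by the sum 164/3:
  π = (3/164, 21/164, 35/41).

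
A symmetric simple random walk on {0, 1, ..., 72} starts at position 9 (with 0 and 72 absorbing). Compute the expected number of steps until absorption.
E[τ | X_0 = 9] = 567

Let v_k = E[τ | X_0 = k]. Boundary: v_0 = v_72 = 0. Recurrence: v_k = 1 + (v_{k-1} + v_{k+1})/2 for 1 ≤ k ≤ 71. The particular solution to v_k − (v_{k-1} + v_{k+1})/2 = 1 is v_k = −k^2. Adding homogeneous solution A + B k and matching boundaries gives v_k = k (72 − k). Substituting k = 9: v_9 = 9 · 63 = 567.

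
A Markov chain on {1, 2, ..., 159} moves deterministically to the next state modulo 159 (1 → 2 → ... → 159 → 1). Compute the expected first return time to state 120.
E[T_120 | X_0 = 120] = 159

The chain cycles deterministically, so starting at state 120 it returns in exactly 159 steps. Equivalently, the stationary distribution is uniform π_j = 1/159 for every state j, so by Kac's formula E[T_120] = 1/π_120 = 159.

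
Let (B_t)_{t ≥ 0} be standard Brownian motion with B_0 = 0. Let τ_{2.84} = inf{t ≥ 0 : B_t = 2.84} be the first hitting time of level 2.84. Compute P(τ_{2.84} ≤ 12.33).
P(τ_{2.84} ≤ 12.33) = 2(1 − Φ(2.84/√12.33)) = 2(1 − Φ(0.8088)) ≈ 0.4186

By the reflection principle for standard BM, P(τ_b ≤ t) = 2 · P(B_t ≥ b). Since B_t ~ N(0, t), P(B_t ≥ 2.84) = 1 − Φ(2.84/√t) = 1 − Φ(2.84/√12.33) = 1 − Φ(0.8088) ≈ 0.20932. Doubling: P(τ_{2.84} ≤ 12.33) ≈ 2 · 0.20932 = 0.41864 ≈ 0.4186.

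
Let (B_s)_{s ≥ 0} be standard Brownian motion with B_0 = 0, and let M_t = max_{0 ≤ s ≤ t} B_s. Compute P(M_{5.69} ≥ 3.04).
P(M_{5.69} ≥ 3.04) = 2·P(B_{5.69} ≥ 3.04) = 2(1 − Φ(3.04/√5.69)) ≈ 0.2025

By the reflection principle for Brownian motion, P(M_t ≥ a) = 2 · P(B_t ≥ a) for a ≥ 0. Since B_t ~ N(0, t), P(B_t ≥ 3.04) = 1 − Φ(3.04/√t) = 1 − Φ(3.04/√5.69) = 1 − Φ(1.2744). So
  P(M_{5.69} ≥ 3.04) = 2(1 − Φ(1.2744)) ≈ 0.2025.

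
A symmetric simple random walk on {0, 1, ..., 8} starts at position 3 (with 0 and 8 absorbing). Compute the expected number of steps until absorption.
E[τ | X_0 = 3] = 15

Let v_k = E[τ | X_0 = k]. Boundary: v_0 = v_8 = 0. Recurrence: v_k = 1 + (v_{k-1} + v_{k+1})/2 for 1 ≤ k ≤ 7. The particular solution to v_k − (v_{k-1} + v_{k+1})/2 = 1 is v_k = −k^2. Adding homogeneous solution A + B k and matching boundaries gives v_k = k (8 − k). Substituting k = 3: v_3 = 3 · 5 = 15.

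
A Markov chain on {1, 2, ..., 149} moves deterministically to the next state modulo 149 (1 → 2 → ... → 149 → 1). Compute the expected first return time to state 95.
E[T_95 | X_0 = 95] = 149

The chain cycles deterministically, so starting at state 95 it returns in exactly 149 steps. Equivalently, the stationary distribution is uniform π_j = 1/149 for every state j, so by Kac's formula E[T_95] = 1/π_95 = 149.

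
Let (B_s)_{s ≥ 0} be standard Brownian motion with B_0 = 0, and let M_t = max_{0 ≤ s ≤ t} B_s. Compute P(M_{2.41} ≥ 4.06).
P(M_{2.41} ≥ 4.06) = 2·P(B_{2.41} ≥ 4.06) = 2(1 − Φ(4.06/√2.41)) ≈ 0.0089

By the reflection principle for Brownian motion, P(M_t ≥ a) = 2 · P(B_t ≥ a) for a ≥ 0. Since B_t ~ N(0, t), P(B_t ≥ 4.06) = 1 − Φ(4.06/√t) = 1 − Φ(4.06/√2.41) = 1 − Φ(2.6153). So
  P(M_{2.41} ≥ 4.06) = 2(1 − Φ(2.6153)) ≈ 0.0089.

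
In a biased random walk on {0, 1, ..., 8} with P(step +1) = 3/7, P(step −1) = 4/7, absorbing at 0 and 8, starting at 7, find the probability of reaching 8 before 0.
P(hit 8 before 0) = (1 − (4/3)^7) / (1 − (4/3)^8) = 42591/58975

Let u_k denote P(reach 8 before 0 | start at k). Boundary: u_0 = 0, u_8 = 1. Recurrence: u_k = 3/7·u_{k+1} + 4/7·u_{k-1} for 1 ≤ k ≤ 7. Try u_k = A + B·r^k with r = q/p = (4/7)/(3/7) = 4/3. Substitution satisfies the recurrence; boundary conditions give:
  u_k = (1 − r^k) / (1 − r^N) = (1 − (4/3)^7) / (1 − (4/3)^8) = 42591/58975.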